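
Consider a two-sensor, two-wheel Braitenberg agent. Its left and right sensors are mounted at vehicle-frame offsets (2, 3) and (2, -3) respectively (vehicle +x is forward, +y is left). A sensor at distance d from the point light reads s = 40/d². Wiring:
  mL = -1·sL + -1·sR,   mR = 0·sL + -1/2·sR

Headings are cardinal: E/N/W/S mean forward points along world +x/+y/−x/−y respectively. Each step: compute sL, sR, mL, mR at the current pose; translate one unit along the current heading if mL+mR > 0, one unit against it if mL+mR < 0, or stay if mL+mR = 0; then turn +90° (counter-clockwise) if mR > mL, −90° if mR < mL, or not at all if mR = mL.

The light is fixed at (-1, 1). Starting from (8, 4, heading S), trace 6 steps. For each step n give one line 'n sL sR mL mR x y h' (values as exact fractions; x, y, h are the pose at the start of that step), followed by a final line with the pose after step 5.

0 8/29 40/37 -1456/1073 -20/37 8 4 S
1 4/17 20/61 -584/1037 -10/61 8 5 E
2 40/61 40/157 -8720/9577 -20/157 7 5 N
3 10/9 5/9 -5/3 -5/18 7 4 W
4 8/29 40/37 -1456/1073 -20/37 8 4 S
5 4/17 20/61 -584/1037 -10/61 8 5 E
final 7 5 N

n=0: pose=(8,4,S); sL=8/29, sR=40/37; mL=-1456/1073, mR=-20/37; mL+mR=-2036/1073 → advance -1; mR−mL=876/1073 → turn +1·90°
n=1: pose=(8,5,E); sL=4/17, sR=20/61; mL=-584/1037, mR=-10/61; mL+mR=-754/1037 → advance -1; mR−mL=414/1037 → turn +1·90°
n=2: pose=(7,5,N); sL=40/61, sR=40/157; mL=-8720/9577, mR=-20/157; mL+mR=-9940/9577 → advance -1; mR−mL=7500/9577 → turn +1·90°
n=3: pose=(7,4,W); sL=10/9, sR=5/9; mL=-5/3, mR=-5/18; mL+mR=-35/18 → advance -1; mR−mL=25/18 → turn +1·90°
n=4: pose=(8,4,S); sL=8/29, sR=40/37; mL=-1456/1073, mR=-20/37; mL+mR=-2036/1073 → advance -1; mR−mL=876/1073 → turn +1·90°
n=5: pose=(8,5,E); sL=4/17, sR=20/61; mL=-584/1037, mR=-10/61; mL+mR=-754/1037 → advance -1; mR−mL=414/1037 → turn +1·90°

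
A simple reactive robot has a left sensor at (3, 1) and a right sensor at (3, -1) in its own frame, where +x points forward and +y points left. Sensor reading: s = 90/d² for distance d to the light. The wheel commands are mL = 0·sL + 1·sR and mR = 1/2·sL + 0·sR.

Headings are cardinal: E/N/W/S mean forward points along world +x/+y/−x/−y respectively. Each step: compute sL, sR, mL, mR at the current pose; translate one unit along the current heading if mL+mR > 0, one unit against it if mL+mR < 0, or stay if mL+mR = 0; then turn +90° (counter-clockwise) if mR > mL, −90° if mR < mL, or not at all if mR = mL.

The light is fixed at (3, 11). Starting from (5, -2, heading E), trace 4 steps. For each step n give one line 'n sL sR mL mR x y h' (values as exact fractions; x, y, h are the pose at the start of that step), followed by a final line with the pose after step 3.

0 90/169 90/221 90/221 45/169 5 -2 E
1 45/136 9/26 9/26 45/272 6 -2 S
2 2/5 90/169 90/169 1/5 6 -3 W
3 45/61 9/13 9/13 45/122 5 -3 N
final 5 -2 E

n=0: pose=(5,-2,E); sL=90/169, sR=90/221; mL=90/221, mR=45/169; mL+mR=1935/2873 → advance +1; mR−mL=-405/2873 → turn -1·90°
n=1: pose=(6,-2,S); sL=45/136, sR=9/26; mL=9/26, mR=45/272; mL+mR=1809/3536 → advance +1; mR−mL=-639/3536 → turn -1·90°
n=2: pose=(6,-3,W); sL=2/5, sR=90/169; mL=90/169, mR=1/5; mL+mR=619/845 → advance +1; mR−mL=-281/845 → turn -1·90°
n=3: pose=(5,-3,N); sL=45/61, sR=9/13; mL=9/13, mR=45/122; mL+mR=1683/1586 → advance +1; mR−mL=-513/1586 → turn -1·90°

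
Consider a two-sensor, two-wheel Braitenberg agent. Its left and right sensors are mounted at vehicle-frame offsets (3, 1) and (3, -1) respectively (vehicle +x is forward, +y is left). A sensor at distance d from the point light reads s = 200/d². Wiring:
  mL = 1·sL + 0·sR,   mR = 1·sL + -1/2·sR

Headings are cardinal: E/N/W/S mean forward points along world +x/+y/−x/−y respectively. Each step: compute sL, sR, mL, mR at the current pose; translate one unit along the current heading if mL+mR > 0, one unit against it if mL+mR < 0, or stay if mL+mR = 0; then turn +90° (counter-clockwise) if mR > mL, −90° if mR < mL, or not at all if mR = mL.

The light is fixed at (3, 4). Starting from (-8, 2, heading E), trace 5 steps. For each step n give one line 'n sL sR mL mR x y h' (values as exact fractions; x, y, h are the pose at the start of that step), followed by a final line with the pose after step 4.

n=0: pose=(-8,2,E); sL=40/13, sR=200/73; mL=40/13, mR=1620/949; mL+mR=4540/949 → advance +1; mR−mL=-100/73 → turn -1·90°
n=1: pose=(-7,2,S); sL=100/53, sR=100/73; mL=100/53, mR=4650/3869; mL+mR=11950/3869 → advance +1; mR−mL=-50/73 → turn -1·90°
n=2: pose=(-7,1,W); sL=40/37, sR=200/173; mL=40/37, mR=3220/6401; mL+mR=10140/6401 → advance +1; mR−mL=-100/173 → turn -1·90°
n=3: pose=(-8,1,N); sL=25/18, sR=2; mL=25/18, mR=7/18; mL+mR=16/9 → advance +1; mR−mL=-1 → turn -1·90°
n=4: pose=(-8,2,E); sL=40/13, sR=200/73; mL=40/13, mR=1620/949; mL+mR=4540/949 → advance +1; mR−mL=-100/73 → turn -1·90°

0 40/13 200/73 40/13 1620/949 -8 2 E
1 100/53 100/73 100/53 4650/3869 -7 2 S
2 40/37 200/173 40/37 3220/6401 -7 1 W
3 25/18 2 25/18 7/18 -8 1 N
4 40/13 200/73 40/13 1620/949 -8 2 E
final -7 2 S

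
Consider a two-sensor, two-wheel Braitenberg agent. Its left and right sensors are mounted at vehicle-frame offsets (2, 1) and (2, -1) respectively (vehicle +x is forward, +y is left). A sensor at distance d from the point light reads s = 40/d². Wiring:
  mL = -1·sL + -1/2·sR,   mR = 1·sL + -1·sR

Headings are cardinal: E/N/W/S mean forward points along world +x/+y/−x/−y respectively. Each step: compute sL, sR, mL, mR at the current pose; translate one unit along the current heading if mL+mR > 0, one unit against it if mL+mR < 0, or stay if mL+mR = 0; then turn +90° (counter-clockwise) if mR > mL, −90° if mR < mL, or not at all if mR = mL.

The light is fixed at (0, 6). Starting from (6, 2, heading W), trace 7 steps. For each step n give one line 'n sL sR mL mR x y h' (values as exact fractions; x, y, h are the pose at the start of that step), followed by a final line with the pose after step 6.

0 40/41 8/5 -364/205 -128/205 6 2 W
1 2/5 5/9 -61/90 -7/45 7 2 S
2 8/17 40/97 -1116/1649 96/1649 7 3 E
3 20/13 4/5 -126/65 48/65 6 3 N
4 40/41 8/5 -364/205 -128/205 6 2 W
5 2/5 5/9 -61/90 -7/45 7 2 S
6 8/17 40/97 -1116/1649 96/1649 7 3 E
final 6 3 N

n=0: pose=(6,2,W); sL=40/41, sR=8/5; mL=-364/205, mR=-128/205; mL+mR=-12/5 → advance -1; mR−mL=236/205 → turn +1·90°
n=1: pose=(7,2,S); sL=2/5, sR=5/9; mL=-61/90, mR=-7/45; mL+mR=-5/6 → advance -1; mR−mL=47/90 → turn +1·90°
n=2: pose=(7,3,E); sL=8/17, sR=40/97; mL=-1116/1649, mR=96/1649; mL+mR=-60/97 → advance -1; mR−mL=1212/1649 → turn +1·90°
n=3: pose=(6,3,N); sL=20/13, sR=4/5; mL=-126/65, mR=48/65; mL+mR=-6/5 → advance -1; mR−mL=174/65 → turn +1·90°
n=4: pose=(6,2,W); sL=40/41, sR=8/5; mL=-364/205, mR=-128/205; mL+mR=-12/5 → advance -1; mR−mL=236/205 → turn +1·90°
n=5: pose=(7,2,S); sL=2/5, sR=5/9; mL=-61/90, mR=-7/45; mL+mR=-5/6 → advance -1; mR−mL=47/90 → turn +1·90°
n=6: pose=(7,3,E); sL=8/17, sR=40/97; mL=-1116/1649, mR=96/1649; mL+mR=-60/97 → advance -1; mR−mL=1212/1649 → turn +1·90°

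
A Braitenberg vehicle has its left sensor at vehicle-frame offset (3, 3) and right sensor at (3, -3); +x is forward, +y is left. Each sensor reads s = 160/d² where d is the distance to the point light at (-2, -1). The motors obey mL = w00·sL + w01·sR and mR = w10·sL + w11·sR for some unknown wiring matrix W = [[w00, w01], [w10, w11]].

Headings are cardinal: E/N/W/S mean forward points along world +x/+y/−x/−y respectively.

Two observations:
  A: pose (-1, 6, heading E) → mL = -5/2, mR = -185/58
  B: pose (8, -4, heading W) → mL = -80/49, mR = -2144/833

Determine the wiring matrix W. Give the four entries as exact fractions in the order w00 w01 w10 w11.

obs A: pose=(-1,6,E) → sL=40/29, sR=5, mL=-5/2, mR=-185/58
obs B: pose=(8,-4,W) → sL=32/17, sR=160/49, mL=-80/49, mR=-2144/833
sensor matrix S = [[40/29, 5], [32/17, 160/49]]; det S = -118560/24157
solve [mL_A; mL_B] = S·[w00; w01] and [mR_A; mR_B] = S·[w10; w11]:
  w00 = 0, w01 = -1/2, w10 = -1/2, w11 = -1/2

0 -1/2 -1/2 -1/2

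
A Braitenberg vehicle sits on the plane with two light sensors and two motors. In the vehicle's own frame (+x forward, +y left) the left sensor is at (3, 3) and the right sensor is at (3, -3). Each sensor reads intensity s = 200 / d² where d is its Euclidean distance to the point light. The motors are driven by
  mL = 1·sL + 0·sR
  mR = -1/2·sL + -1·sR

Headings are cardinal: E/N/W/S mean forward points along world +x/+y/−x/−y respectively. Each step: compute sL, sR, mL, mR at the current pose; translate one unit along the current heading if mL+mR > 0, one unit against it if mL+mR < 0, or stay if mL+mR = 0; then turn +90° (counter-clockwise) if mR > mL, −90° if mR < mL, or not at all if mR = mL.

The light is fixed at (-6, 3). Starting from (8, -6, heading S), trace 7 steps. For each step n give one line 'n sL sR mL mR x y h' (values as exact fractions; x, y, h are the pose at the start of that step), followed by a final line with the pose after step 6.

0 200/433 40/53 200/433 -22620/22949 8 -6 S
1 100/121 100/73 100/121 -15750/8833 8 -5 W
2 200/169 200/349 200/169 -68700/58981 9 -5 N
3 10/17 25/53 10/17 -690/901 9 -4 E
4 200/389 200/221 200/389 -99900/85969 8 -4 S
5 100/101 20/13 100/101 -2670/1313 8 -3 W
6 200/153 200/333 200/153 -7100/5661 9 -3 N
final 9 -2 E

n=0: pose=(8,-6,S); sL=200/433, sR=40/53; mL=200/433, mR=-22620/22949; mL+mR=-12020/22949 → advance -1; mR−mL=-33220/22949 → turn -1·90°
n=1: pose=(8,-5,W); sL=100/121, sR=100/73; mL=100/121, mR=-15750/8833; mL+mR=-8450/8833 → advance -1; mR−mL=-23050/8833 → turn -1·90°
n=2: pose=(9,-5,N); sL=200/169, sR=200/349; mL=200/169, mR=-68700/58981; mL+mR=1100/58981 → advance +1; mR−mL=-138500/58981 → turn -1·90°
n=3: pose=(9,-4,E); sL=10/17, sR=25/53; mL=10/17, mR=-690/901; mL+mR=-160/901 → advance -1; mR−mL=-1220/901 → turn -1·90°
n=4: pose=(8,-4,S); sL=200/389, sR=200/221; mL=200/389, mR=-99900/85969; mL+mR=-55700/85969 → advance -1; mR−mL=-144100/85969 → turn -1·90°
n=5: pose=(8,-3,W); sL=100/101, sR=20/13; mL=100/101, mR=-2670/1313; mL+mR=-1370/1313 → advance -1; mR−mL=-3970/1313 → turn -1·90°
n=6: pose=(9,-3,N); sL=200/153, sR=200/333; mL=200/153, mR=-7100/5661; mL+mR=100/1887 → advance +1; mR−mL=-14500/5661 → turn -1·90°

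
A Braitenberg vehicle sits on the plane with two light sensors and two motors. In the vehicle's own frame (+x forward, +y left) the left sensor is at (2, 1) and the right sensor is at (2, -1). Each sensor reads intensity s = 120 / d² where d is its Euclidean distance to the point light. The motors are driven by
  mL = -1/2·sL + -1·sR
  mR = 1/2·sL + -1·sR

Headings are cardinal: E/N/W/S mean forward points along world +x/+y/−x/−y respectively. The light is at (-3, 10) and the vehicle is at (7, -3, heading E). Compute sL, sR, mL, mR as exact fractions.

5/12 6/17 -229/408 -59/408

left sensor world pos  = (9, -2); dL² = 288
right sensor world pos = (9, -4); dR² = 340
sL = 120/288 = 5/12
sR = 120/340 = 6/17
mL = -1/2·sL + -1·sR = -229/408
mR = 1/2·sL + -1·sR = -59/408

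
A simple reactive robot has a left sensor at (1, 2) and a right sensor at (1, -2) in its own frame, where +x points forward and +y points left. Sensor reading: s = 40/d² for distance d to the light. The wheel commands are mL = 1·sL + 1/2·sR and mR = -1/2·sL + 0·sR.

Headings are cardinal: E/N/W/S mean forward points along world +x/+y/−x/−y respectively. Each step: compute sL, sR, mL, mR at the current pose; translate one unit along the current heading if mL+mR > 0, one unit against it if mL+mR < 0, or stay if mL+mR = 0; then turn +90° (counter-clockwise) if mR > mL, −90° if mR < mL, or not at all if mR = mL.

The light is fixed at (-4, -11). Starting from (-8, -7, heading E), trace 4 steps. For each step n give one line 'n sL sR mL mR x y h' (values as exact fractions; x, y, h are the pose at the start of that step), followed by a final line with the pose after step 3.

n=0: pose=(-8,-7,E); sL=8/9, sR=40/13; mL=284/117, mR=-4/9; mL+mR=232/117 → advance +1; mR−mL=-112/39 → turn -1·90°
n=1: pose=(-7,-7,S); sL=4, sR=20/17; mL=78/17, mR=-2; mL+mR=44/17 → advance +1; mR−mL=-112/17 → turn -1·90°
n=2: pose=(-7,-8,W); sL=40/17, sR=40/41; mL=1980/697, mR=-20/17; mL+mR=1160/697 → advance +1; mR−mL=-2800/697 → turn -1·90°
n=3: pose=(-8,-8,N); sL=10/13, sR=2; mL=23/13, mR=-5/13; mL+mR=18/13 → advance +1; mR−mL=-28/13 → turn -1·90°

0 8/9 40/13 284/117 -4/9 -8 -7 E
1 4 20/17 78/17 -2 -7 -7 S
2 40/17 40/41 1980/697 -20/17 -7 -8 W
3 10/13 2 23/13 -5/13 -8 -8 N
final -8 -7 E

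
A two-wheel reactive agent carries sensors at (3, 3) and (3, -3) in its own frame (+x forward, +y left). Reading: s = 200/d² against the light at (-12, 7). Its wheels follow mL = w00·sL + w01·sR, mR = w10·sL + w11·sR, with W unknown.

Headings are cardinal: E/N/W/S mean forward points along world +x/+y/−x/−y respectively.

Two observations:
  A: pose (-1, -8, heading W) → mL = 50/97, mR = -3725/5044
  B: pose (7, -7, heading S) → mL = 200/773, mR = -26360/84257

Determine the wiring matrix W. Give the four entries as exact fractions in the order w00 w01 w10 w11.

obs A: pose=(-1,-8,W) → sL=50/97, sR=25/26, mL=50/97, mR=-3725/5044
obs B: pose=(7,-7,S) → sL=200/773, sR=40/109, mL=200/773, mR=-26360/84257
sensor matrix S = [[50/97, 25/26], [200/773, 40/109]]; det S = -6334500/106248077
solve [mL_A; mL_B] = S·[w00; w01] and [mR_A; mR_B] = S·[w10; w11]:
  w00 = 1, w01 = 0, w10 = -1/2, w11 = -1/2

1 0 -1/2 -1/2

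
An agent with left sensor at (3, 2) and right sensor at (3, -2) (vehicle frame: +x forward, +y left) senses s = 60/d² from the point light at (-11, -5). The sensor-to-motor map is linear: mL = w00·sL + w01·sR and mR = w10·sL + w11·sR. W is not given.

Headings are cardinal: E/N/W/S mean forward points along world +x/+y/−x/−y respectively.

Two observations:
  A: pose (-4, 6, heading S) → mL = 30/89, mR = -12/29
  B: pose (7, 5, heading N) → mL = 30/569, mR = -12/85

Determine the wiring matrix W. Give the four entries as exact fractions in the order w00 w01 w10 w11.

0 1/2 -1 0

obs A: pose=(-4,6,S) → sL=12/29, sR=60/89, mL=30/89, mR=-12/29
obs B: pose=(7,5,N) → sL=12/85, sR=60/569, mL=30/569, mR=-12/85
sensor matrix S = [[12/29, 60/89], [12/85, 60/569]]; det S = -1286784/24966013
solve [mL_A; mL_B] = S·[w00; w01] and [mR_A; mR_B] = S·[w10; w11]:
  w00 = 0, w01 = 1/2, w10 = -1, w11 = 0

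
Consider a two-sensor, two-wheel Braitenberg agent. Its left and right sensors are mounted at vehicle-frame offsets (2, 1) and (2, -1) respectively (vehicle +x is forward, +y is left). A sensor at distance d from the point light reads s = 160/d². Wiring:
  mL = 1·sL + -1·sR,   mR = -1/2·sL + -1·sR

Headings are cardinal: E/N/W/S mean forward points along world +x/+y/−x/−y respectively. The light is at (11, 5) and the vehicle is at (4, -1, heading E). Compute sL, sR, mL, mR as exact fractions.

left sensor world pos  = (6, 0); dL² = 50
right sensor world pos = (6, -2); dR² = 74
sL = 160/50 = 16/5
sR = 160/74 = 80/37
mL = 1·sL + -1·sR = 192/185
mR = -1/2·sL + -1·sR = -696/185

16/5 80/37 192/185 -696/185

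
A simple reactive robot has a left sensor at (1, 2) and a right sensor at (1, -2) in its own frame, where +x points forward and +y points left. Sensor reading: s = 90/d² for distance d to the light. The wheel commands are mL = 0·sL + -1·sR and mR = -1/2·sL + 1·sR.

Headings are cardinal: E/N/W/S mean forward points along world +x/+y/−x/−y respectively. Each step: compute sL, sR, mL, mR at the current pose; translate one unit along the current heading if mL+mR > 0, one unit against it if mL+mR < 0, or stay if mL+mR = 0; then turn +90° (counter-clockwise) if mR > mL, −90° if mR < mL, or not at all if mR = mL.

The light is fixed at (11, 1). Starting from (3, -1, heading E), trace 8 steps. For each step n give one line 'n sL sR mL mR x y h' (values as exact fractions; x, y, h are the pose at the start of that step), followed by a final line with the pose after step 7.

0 90/49 18/13 -18/13 297/637 3 -1 E
1 45/61 9/5 -9/5 873/610 2 -1 N
2 18/25 90/101 -90/101 1341/2525 2 -2 W
3 45/26 45/58 -45/58 -135/1508 3 -2 S
4 90/49 18/13 -18/13 297/637 3 -1 E
5 45/61 9/5 -9/5 873/610 2 -1 N
6 18/25 90/101 -90/101 1341/2525 2 -2 W
7 45/26 45/58 -45/58 -135/1508 3 -2 S
final 3 -1 E

n=0: pose=(3,-1,E); sL=90/49, sR=18/13; mL=-18/13, mR=297/637; mL+mR=-45/49 → advance -1; mR−mL=1179/637 → turn +1·90°
n=1: pose=(2,-1,N); sL=45/61, sR=9/5; mL=-9/5, mR=873/610; mL+mR=-45/122 → advance -1; mR−mL=1971/610 → turn +1·90°
n=2: pose=(2,-2,W); sL=18/25, sR=90/101; mL=-90/101, mR=1341/2525; mL+mR=-9/25 → advance -1; mR−mL=3591/2525 → turn +1·90°
n=3: pose=(3,-2,S); sL=45/26, sR=45/58; mL=-45/58, mR=-135/1508; mL+mR=-45/52 → advance -1; mR−mL=1035/1508 → turn +1·90°
n=4: pose=(3,-1,E); sL=90/49, sR=18/13; mL=-18/13, mR=297/637; mL+mR=-45/49 → advance -1; mR−mL=1179/637 → turn +1·90°
n=5: pose=(2,-1,N); sL=45/61, sR=9/5; mL=-9/5, mR=873/610; mL+mR=-45/122 → advance -1; mR−mL=1971/610 → turn +1·90°
n=6: pose=(2,-2,W); sL=18/25, sR=90/101; mL=-90/101, mR=1341/2525; mL+mR=-9/25 → advance -1; mR−mL=3591/2525 → turn +1·90°
n=7: pose=(3,-2,S); sL=45/26, sR=45/58; mL=-45/58, mR=-135/1508; mL+mR=-45/52 → advance -1; mR−mL=1035/1508 → turn +1·90°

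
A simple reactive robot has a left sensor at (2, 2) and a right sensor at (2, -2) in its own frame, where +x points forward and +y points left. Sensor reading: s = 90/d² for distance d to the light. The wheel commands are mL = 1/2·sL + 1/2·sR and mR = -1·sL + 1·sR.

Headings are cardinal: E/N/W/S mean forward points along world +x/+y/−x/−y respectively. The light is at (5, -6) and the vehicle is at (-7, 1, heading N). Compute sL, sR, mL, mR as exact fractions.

left sensor world pos  = (-9, 3); dL² = 277
right sensor world pos = (-5, 3); dR² = 181
sL = 90/277 = 90/277
sR = 90/181 = 90/181
mL = 1/2·sL + 1/2·sR = 20610/50137
mR = -1·sL + 1·sR = 8640/50137

90/277 90/181 20610/50137 8640/50137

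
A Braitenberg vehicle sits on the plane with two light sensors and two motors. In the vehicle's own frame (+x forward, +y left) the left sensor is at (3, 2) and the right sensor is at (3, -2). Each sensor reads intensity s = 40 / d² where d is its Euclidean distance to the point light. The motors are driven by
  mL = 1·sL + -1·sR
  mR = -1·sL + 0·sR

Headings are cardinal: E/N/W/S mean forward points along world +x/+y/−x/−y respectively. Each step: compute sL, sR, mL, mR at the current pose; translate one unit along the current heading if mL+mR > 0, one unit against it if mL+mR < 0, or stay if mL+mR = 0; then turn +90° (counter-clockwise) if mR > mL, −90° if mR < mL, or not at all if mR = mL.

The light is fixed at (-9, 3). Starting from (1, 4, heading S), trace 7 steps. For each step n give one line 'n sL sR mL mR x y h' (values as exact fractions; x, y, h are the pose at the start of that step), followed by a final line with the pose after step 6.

n=0: pose=(1,4,S); sL=10/37, sR=10/17; mL=-200/629, mR=-10/37; mL+mR=-10/17 → advance -1; mR−mL=30/629 → turn +1·90°
n=1: pose=(1,5,E); sL=8/37, sR=40/169; mL=-128/6253, mR=-8/37; mL+mR=-40/169 → advance -1; mR−mL=-1224/6253 → turn -1·90°
n=2: pose=(0,5,S); sL=20/61, sR=4/5; mL=-144/305, mR=-20/61; mL+mR=-4/5 → advance -1; mR−mL=44/305 → turn +1·90°
n=3: pose=(0,6,E); sL=40/169, sR=8/29; mL=-192/4901, mR=-40/169; mL+mR=-8/29 → advance -1; mR−mL=-968/4901 → turn -1·90°
n=4: pose=(-1,6,S); sL=2/5, sR=10/9; mL=-32/45, mR=-2/5; mL+mR=-10/9 → advance -1; mR−mL=14/45 → turn +1·90°
n=5: pose=(-1,7,E); sL=40/157, sR=8/25; mL=-256/3925, mR=-40/157; mL+mR=-8/25 → advance -1; mR−mL=-744/3925 → turn -1·90°
n=6: pose=(-2,7,S); sL=20/41, sR=20/13; mL=-560/533, mR=-20/41; mL+mR=-20/13 → advance -1; mR−mL=300/533 → turn +1·90°

0 10/37 10/17 -200/629 -10/37 1 4 S
1 8/37 40/169 -128/6253 -8/37 1 5 E
2 20/61 4/5 -144/305 -20/61 0 5 S
3 40/169 8/29 -192/4901 -40/169 0 6 E
4 2/5 10/9 -32/45 -2/5 -1 6 S
5 40/157 8/25 -256/3925 -40/157 -1 7 E
6 20/41 20/13 -560/533 -20/41 -2 7 S
final -2 8 E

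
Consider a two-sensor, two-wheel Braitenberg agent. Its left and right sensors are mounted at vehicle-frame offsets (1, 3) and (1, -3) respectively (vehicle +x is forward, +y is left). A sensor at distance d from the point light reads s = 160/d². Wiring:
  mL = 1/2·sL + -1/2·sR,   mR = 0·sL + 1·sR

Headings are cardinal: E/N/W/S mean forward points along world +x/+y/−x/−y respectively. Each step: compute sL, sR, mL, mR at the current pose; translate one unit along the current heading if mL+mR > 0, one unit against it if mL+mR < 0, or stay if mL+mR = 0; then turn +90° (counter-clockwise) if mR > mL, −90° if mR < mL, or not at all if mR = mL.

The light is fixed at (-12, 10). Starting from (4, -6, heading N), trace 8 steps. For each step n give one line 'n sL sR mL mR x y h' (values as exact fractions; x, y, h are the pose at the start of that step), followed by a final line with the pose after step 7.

n=0: pose=(4,-6,N); sL=80/197, sR=80/293; mL=3840/57721, mR=80/293; mL+mR=19600/57721 → advance +1; mR−mL=11920/57721 → turn +1·90°
n=1: pose=(4,-5,W); sL=160/549, sR=160/369; mL=-1600/22509, mR=160/369; mL+mR=2720/7503 → advance +1; mR−mL=11360/22509 → turn +1·90°
n=2: pose=(3,-5,S); sL=8/29, sR=2/5; mL=-9/145, mR=2/5; mL+mR=49/145 → advance +1; mR−mL=67/145 → turn +1·90°
n=3: pose=(3,-6,E); sL=32/85, sR=160/617; mL=3072/52445, mR=160/617; mL+mR=16672/52445 → advance +1; mR−mL=10528/52445 → turn +1·90°
n=4: pose=(4,-6,N); sL=80/197, sR=80/293; mL=3840/57721, mR=80/293; mL+mR=19600/57721 → advance +1; mR−mL=11920/57721 → turn +1·90°
n=5: pose=(4,-5,W); sL=160/549, sR=160/369; mL=-1600/22509, mR=160/369; mL+mR=2720/7503 → advance +1; mR−mL=11360/22509 → turn +1·90°
n=6: pose=(3,-5,S); sL=8/29, sR=2/5; mL=-9/145, mR=2/5; mL+mR=49/145 → advance +1; mR−mL=67/145 → turn +1·90°
n=7: pose=(3,-6,E); sL=32/85, sR=160/617; mL=3072/52445, mR=160/617; mL+mR=16672/52445 → advance +1; mR−mL=10528/52445 → turn +1·90°

0 80/197 80/293 3840/57721 80/293 4 -6 N
1 160/549 160/369 -1600/22509 160/369 4 -5 W
2 8/29 2/5 -9/145 2/5 3 -5 S
3 32/85 160/617 3072/52445 160/617 3 -6 E
4 80/197 80/293 3840/57721 80/293 4 -6 N
5 160/549 160/369 -1600/22509 160/369 4 -5 W
6 8/29 2/5 -9/145 2/5 3 -5 S
7 32/85 160/617 3072/52445 160/617 3 -6 E
final 4 -6 N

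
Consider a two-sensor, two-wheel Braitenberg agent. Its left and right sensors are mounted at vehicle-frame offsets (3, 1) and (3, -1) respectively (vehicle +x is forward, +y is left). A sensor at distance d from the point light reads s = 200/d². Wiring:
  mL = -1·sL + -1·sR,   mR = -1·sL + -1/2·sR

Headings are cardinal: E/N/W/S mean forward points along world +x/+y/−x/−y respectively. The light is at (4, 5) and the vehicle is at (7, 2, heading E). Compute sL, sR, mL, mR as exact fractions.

left sensor world pos  = (10, 3); dL² = 40
right sensor world pos = (10, 1); dR² = 52
sL = 200/40 = 5
sR = 200/52 = 50/13
mL = -1·sL + -1·sR = -115/13
mR = -1·sL + -1/2·sR = -90/13

5 50/13 -115/13 -90/13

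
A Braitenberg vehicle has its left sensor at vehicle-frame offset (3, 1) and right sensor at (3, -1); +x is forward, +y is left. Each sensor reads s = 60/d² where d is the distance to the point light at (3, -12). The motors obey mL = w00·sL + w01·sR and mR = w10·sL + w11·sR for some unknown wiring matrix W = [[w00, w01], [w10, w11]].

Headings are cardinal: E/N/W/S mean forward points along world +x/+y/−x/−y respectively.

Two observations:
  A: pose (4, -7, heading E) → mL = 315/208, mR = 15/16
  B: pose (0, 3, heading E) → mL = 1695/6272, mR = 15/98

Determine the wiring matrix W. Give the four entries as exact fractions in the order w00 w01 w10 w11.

1/2 1/2 0 1/2

obs A: pose=(4,-7,E) → sL=15/13, sR=15/8, mL=315/208, mR=15/16
obs B: pose=(0,3,E) → sL=15/64, sR=15/49, mL=1695/6272, mR=15/98
sensor matrix S = [[15/13, 15/8], [15/64, 15/49]]; det S = -28125/326144
solve [mL_A; mL_B] = S·[w00; w01] and [mR_A; mR_B] = S·[w10; w11]:
  w00 = 1/2, w01 = 1/2, w10 = 0, w11 = 1/2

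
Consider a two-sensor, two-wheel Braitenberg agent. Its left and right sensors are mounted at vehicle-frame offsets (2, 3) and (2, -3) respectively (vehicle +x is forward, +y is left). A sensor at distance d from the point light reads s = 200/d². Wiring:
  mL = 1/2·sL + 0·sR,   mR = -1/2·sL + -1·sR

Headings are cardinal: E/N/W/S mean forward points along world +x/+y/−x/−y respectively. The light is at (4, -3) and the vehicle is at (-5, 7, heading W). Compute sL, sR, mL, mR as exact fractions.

20/17 20/29 10/17 -630/493

left sensor world pos  = (-7, 4); dL² = 170
right sensor world pos = (-7, 10); dR² = 290
sL = 200/170 = 20/17
sR = 200/290 = 20/29
mL = 1/2·sL + 0·sR = 10/17
mR = -1/2·sL + -1·sR = -630/493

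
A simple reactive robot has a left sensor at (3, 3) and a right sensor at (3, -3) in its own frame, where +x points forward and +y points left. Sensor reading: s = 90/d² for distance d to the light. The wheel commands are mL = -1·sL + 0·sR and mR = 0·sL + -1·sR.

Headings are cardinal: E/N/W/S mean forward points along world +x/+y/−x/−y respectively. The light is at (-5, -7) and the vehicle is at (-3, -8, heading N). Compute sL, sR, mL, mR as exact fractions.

18 90/29 -18 -90/29

left sensor world pos  = (-6, -5); dL² = 5
right sensor world pos = (0, -5); dR² = 29
sL = 90/5 = 18
sR = 90/29 = 90/29
mL = -1·sL + 0·sR = -18
mR = 0·sL + -1·sR = -90/29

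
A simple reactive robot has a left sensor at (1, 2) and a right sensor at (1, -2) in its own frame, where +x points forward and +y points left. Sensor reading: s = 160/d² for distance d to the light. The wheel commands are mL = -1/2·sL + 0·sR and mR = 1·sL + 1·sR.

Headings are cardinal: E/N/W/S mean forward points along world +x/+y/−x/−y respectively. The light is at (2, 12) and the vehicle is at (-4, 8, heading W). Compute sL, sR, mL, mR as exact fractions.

left sensor world pos  = (-5, 6); dL² = 85
right sensor world pos = (-5, 10); dR² = 53
sL = 160/85 = 32/17
sR = 160/53 = 160/53
mL = -1/2·sL + 0·sR = -16/17
mR = 1·sL + 1·sR = 4416/901

32/17 160/53 -16/17 4416/901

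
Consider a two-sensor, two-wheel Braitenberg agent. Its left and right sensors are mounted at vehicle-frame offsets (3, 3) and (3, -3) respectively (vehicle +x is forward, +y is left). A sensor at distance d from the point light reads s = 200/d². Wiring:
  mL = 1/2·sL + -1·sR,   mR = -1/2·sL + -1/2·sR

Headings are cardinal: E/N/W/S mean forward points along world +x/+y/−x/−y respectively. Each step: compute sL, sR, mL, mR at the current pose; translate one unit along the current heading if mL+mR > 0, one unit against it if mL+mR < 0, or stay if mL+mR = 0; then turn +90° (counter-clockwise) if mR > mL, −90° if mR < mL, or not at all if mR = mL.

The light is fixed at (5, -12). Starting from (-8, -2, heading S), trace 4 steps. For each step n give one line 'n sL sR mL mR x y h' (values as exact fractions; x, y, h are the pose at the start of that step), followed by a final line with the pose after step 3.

n=0: pose=(-8,-2,S); sL=200/149, sR=40/61; mL=140/9089, mR=-9080/9089; mL+mR=-60/61 → advance -1; mR−mL=-9220/9089 → turn -1·90°
n=1: pose=(-8,-1,W); sL=5/8, sR=50/113; mL=-235/1808, mR=-965/1808; mL+mR=-75/113 → advance -1; mR−mL=-365/904 → turn -1·90°
n=2: pose=(-7,-1,N); sL=200/421, sR=200/277; mL=-56500/116617, mR=-69800/116617; mL+mR=-300/277 → advance -1; mR−mL=-13300/116617 → turn -1·90°
n=3: pose=(-7,-2,E); sL=4/5, sR=20/13; mL=-74/65, mR=-76/65; mL+mR=-30/13 → advance -1; mR−mL=-2/65 → turn -1·90°

0 200/149 40/61 140/9089 -9080/9089 -8 -2 S
1 5/8 50/113 -235/1808 -965/1808 -8 -1 W
2 200/421 200/277 -56500/116617 -69800/116617 -7 -1 N
3 4/5 20/13 -74/65 -76/65 -7 -2 E
final -8 -2 S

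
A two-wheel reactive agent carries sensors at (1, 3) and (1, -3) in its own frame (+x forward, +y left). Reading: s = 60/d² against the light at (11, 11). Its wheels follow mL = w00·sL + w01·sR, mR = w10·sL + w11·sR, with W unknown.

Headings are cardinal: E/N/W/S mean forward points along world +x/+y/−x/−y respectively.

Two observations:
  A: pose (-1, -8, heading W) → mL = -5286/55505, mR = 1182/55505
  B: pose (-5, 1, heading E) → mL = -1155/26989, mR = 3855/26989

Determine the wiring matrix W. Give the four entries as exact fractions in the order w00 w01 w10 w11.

1/2 -1 1 -1/2

obs A: pose=(-1,-8,W) → sL=60/653, sR=12/85, mL=-5286/55505, mR=1182/55505
obs B: pose=(-5,1,E) → sL=30/137, sR=30/197, mL=-1155/26989, mR=3855/26989
sensor matrix S = [[60/653, 12/85], [30/137, 30/197]]; det S = -5069952/299604889
solve [mL_A; mL_B] = S·[w00; w01] and [mR_A; mR_B] = S·[w10; w11]:
  w00 = 1/2, w01 = -1, w10 = 1, w11 = -1/2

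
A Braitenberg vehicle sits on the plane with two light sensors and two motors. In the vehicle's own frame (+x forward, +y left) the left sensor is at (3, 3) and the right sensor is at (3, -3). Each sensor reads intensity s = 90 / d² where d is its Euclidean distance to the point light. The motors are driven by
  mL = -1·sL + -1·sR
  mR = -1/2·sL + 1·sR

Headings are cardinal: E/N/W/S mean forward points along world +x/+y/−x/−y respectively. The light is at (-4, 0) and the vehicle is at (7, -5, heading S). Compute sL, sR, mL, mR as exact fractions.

9/26 45/64 -873/832 441/832

left sensor world pos  = (10, -8); dL² = 260
right sensor world pos = (4, -8); dR² = 128
sL = 90/260 = 9/26
sR = 90/128 = 45/64
mL = -1·sL + -1·sR = -873/832
mR = -1/2·sL + 1·sR = 441/832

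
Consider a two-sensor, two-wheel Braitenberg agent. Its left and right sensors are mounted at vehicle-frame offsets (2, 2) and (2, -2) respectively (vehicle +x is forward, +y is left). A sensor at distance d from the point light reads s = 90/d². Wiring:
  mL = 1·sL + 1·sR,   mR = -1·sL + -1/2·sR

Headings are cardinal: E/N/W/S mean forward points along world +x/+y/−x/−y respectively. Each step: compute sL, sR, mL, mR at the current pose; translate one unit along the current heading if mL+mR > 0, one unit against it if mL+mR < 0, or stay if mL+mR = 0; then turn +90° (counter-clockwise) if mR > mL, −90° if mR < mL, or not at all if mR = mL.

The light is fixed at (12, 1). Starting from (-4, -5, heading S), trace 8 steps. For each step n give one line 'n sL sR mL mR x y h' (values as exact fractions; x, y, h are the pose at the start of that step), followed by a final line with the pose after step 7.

n=0: pose=(-4,-5,S); sL=9/26, sR=45/194; mL=729/1261, mR=-2331/5044; mL+mR=45/388 → advance +1; mR−mL=-5247/5044 → turn -1·90°
n=1: pose=(-4,-6,W); sL=2/9, sR=90/349; mL=1508/3141, mR=-1103/3141; mL+mR=45/349 → advance +1; mR−mL=-2611/3141 → turn -1·90°
n=2: pose=(-5,-6,N); sL=45/193, sR=9/25; mL=2862/4825, mR=-3987/9650; mL+mR=9/50 → advance +1; mR−mL=-9711/9650 → turn -1·90°
n=3: pose=(-5,-5,E); sL=90/241, sR=90/289; mL=47700/69649, mR=-36855/69649; mL+mR=45/289 → advance +1; mR−mL=-84555/69649 → turn -1·90°
n=4: pose=(-4,-5,S); sL=9/26, sR=45/194; mL=729/1261, mR=-2331/5044; mL+mR=45/388 → advance +1; mR−mL=-5247/5044 → turn -1·90°
n=5: pose=(-4,-6,W); sL=2/9, sR=90/349; mL=1508/3141, mR=-1103/3141; mL+mR=45/349 → advance +1; mR−mL=-2611/3141 → turn -1·90°
n=6: pose=(-5,-6,N); sL=45/193, sR=9/25; mL=2862/4825, mR=-3987/9650; mL+mR=9/50 → advance +1; mR−mL=-9711/9650 → turn -1·90°
n=7: pose=(-5,-5,E); sL=90/241, sR=90/289; mL=47700/69649, mR=-36855/69649; mL+mR=45/289 → advance +1; mR−mL=-84555/69649 → turn -1·90°

0 9/26 45/194 729/1261 -2331/5044 -4 -5 S
1 2/9 90/349 1508/3141 -1103/3141 -4 -6 W
2 45/193 9/25 2862/4825 -3987/9650 -5 -6 N
3 90/241 90/289 47700/69649 -36855/69649 -5 -5 E
4 9/26 45/194 729/1261 -2331/5044 -4 -5 S
5 2/9 90/349 1508/3141 -1103/3141 -4 -6 W
6 45/193 9/25 2862/4825 -3987/9650 -5 -6 N
7 90/241 90/289 47700/69649 -36855/69649 -5 -5 E
final -4 -5 S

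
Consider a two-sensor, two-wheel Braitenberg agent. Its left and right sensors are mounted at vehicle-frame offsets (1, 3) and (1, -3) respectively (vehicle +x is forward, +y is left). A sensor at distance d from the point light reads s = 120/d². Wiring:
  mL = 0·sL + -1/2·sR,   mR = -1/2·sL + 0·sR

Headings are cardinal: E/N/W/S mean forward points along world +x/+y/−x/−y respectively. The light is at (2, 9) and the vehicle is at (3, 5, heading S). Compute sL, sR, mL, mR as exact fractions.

120/41 120/29 -60/29 -60/41

left sensor world pos  = (6, 4); dL² = 41
right sensor world pos = (0, 4); dR² = 29
sL = 120/41 = 120/41
sR = 120/29 = 120/29
mL = 0·sL + -1/2·sR = -60/29
mR = -1/2·sL + 0·sR = -60/41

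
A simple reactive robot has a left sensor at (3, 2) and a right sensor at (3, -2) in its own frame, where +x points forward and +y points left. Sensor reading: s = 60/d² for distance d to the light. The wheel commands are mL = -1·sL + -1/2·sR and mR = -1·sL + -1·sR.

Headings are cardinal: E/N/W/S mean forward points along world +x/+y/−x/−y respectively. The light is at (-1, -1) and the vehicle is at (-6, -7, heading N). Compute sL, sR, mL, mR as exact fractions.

left sensor world pos  = (-8, -4); dL² = 58
right sensor world pos = (-4, -4); dR² = 18
sL = 60/58 = 30/29
sR = 60/18 = 10/3
mL = -1·sL + -1/2·sR = -235/87
mR = -1·sL + -1·sR = -380/87

30/29 10/3 -235/87 -380/87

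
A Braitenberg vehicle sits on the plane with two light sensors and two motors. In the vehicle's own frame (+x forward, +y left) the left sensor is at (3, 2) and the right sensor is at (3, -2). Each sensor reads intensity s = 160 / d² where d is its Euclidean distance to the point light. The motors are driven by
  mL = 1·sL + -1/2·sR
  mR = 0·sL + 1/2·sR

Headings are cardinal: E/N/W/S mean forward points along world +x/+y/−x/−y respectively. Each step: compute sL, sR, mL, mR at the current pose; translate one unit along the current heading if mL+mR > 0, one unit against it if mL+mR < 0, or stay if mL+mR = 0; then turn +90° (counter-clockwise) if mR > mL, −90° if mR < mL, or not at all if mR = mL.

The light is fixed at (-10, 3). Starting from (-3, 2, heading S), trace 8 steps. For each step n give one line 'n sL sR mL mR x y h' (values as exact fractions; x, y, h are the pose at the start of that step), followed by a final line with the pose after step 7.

0 160/97 160/41 -1200/3977 80/41 -3 2 S
1 8/5 40/29 132/145 20/29 -3 1 E
2 32/25 160/61 -48/1525 80/61 -2 1 S
3 80/61 80/73 3400/4453 40/73 -2 0 E
4 160/157 32/17 208/2669 16/17 -1 0 S
5 40/37 8/9 212/333 4/9 -1 -1 E
6 160/193 160/113 2640/21809 80/113 0 -1 S
7 80/89 80/109 5160/9701 40/109 0 -2 E
final 1 -2 S

n=0: pose=(-3,2,S); sL=160/97, sR=160/41; mL=-1200/3977, mR=80/41; mL+mR=160/97 → advance +1; mR−mL=8960/3977 → turn +1·90°
n=1: pose=(-3,1,E); sL=8/5, sR=40/29; mL=132/145, mR=20/29; mL+mR=8/5 → advance +1; mR−mL=-32/145 → turn -1·90°
n=2: pose=(-2,1,S); sL=32/25, sR=160/61; mL=-48/1525, mR=80/61; mL+mR=32/25 → advance +1; mR−mL=2048/1525 → turn +1·90°
n=3: pose=(-2,0,E); sL=80/61, sR=80/73; mL=3400/4453, mR=40/73; mL+mR=80/61 → advance +1; mR−mL=-960/4453 → turn -1·90°
n=4: pose=(-1,0,S); sL=160/157, sR=32/17; mL=208/2669, mR=16/17; mL+mR=160/157 → advance +1; mR−mL=2304/2669 → turn +1·90°
n=5: pose=(-1,-1,E); sL=40/37, sR=8/9; mL=212/333, mR=4/9; mL+mR=40/37 → advance +1; mR−mL=-64/333 → turn -1·90°
n=6: pose=(0,-1,S); sL=160/193, sR=160/113; mL=2640/21809, mR=80/113; mL+mR=160/193 → advance +1; mR−mL=12800/21809 → turn +1·90°
n=7: pose=(0,-2,E); sL=80/89, sR=80/109; mL=5160/9701, mR=40/109; mL+mR=80/89 → advance +1; mR−mL=-1600/9701 → turn -1·90°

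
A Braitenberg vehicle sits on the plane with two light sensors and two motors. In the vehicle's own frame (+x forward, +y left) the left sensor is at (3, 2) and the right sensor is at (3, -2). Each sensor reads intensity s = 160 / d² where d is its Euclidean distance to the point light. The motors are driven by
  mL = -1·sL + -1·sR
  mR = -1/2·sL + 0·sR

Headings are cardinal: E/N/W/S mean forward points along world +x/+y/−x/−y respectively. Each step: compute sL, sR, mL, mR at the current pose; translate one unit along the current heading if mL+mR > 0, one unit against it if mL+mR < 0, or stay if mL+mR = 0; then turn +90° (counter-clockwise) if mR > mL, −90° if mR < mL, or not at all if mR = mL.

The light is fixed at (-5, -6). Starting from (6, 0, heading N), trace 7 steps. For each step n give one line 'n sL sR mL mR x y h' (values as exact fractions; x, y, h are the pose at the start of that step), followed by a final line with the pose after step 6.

0 80/81 16/25 -3296/2025 -40/81 6 0 N
1 160/73 160/113 -29760/8249 -80/73 6 -1 W
2 4/5 20/13 -152/65 -2/5 7 -1 S
3 160/289 160/241 -84800/69649 -80/289 7 0 E
4 80/81 16/25 -3296/2025 -40/81 6 0 N
5 160/73 160/113 -29760/8249 -80/73 6 -1 W
6 4/5 20/13 -152/65 -2/5 7 -1 S
final 7 0 E

n=0: pose=(6,0,N); sL=80/81, sR=16/25; mL=-3296/2025, mR=-40/81; mL+mR=-1432/675 → advance -1; mR−mL=2296/2025 → turn +1·90°
n=1: pose=(6,-1,W); sL=160/73, sR=160/113; mL=-29760/8249, mR=-80/73; mL+mR=-38800/8249 → advance -1; mR−mL=20720/8249 → turn +1·90°
n=2: pose=(7,-1,S); sL=4/5, sR=20/13; mL=-152/65, mR=-2/5; mL+mR=-178/65 → advance -1; mR−mL=126/65 → turn +1·90°
n=3: pose=(7,0,E); sL=160/289, sR=160/241; mL=-84800/69649, mR=-80/289; mL+mR=-104080/69649 → advance -1; mR−mL=65520/69649 → turn +1·90°
n=4: pose=(6,0,N); sL=80/81, sR=16/25; mL=-3296/2025, mR=-40/81; mL+mR=-1432/675 → advance -1; mR−mL=2296/2025 → turn +1·90°
n=5: pose=(6,-1,W); sL=160/73, sR=160/113; mL=-29760/8249, mR=-80/73; mL+mR=-38800/8249 → advance -1; mR−mL=20720/8249 → turn +1·90°
n=6: pose=(7,-1,S); sL=4/5, sR=20/13; mL=-152/65, mR=-2/5; mL+mR=-178/65 → advance -1; mR−mL=126/65 → turn +1·90°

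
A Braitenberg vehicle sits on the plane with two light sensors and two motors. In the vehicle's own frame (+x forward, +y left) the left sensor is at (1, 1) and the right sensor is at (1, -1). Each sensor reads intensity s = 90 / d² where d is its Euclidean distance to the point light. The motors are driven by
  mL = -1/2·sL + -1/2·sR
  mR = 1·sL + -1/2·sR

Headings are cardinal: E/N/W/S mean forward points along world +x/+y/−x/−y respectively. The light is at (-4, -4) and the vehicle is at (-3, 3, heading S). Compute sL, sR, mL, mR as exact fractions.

left sensor world pos  = (-2, 2); dL² = 40
right sensor world pos = (-4, 2); dR² = 36
sL = 90/40 = 9/4
sR = 90/36 = 5/2
mL = -1/2·sL + -1/2·sR = -19/8
mR = 1·sL + -1/2·sR = 1

9/4 5/2 -19/8 1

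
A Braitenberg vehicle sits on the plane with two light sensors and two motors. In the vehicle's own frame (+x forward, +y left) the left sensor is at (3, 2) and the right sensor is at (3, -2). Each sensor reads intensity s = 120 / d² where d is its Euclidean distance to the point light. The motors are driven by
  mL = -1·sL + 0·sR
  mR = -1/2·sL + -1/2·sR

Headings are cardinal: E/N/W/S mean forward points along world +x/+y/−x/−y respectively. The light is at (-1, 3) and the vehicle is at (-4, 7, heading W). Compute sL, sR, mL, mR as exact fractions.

left sensor world pos  = (-7, 5); dL² = 40
right sensor world pos = (-7, 9); dR² = 72
sL = 120/40 = 3
sR = 120/72 = 5/3
mL = -1·sL + 0·sR = -3
mR = -1/2·sL + -1/2·sR = -7/3

3 5/3 -3 -7/3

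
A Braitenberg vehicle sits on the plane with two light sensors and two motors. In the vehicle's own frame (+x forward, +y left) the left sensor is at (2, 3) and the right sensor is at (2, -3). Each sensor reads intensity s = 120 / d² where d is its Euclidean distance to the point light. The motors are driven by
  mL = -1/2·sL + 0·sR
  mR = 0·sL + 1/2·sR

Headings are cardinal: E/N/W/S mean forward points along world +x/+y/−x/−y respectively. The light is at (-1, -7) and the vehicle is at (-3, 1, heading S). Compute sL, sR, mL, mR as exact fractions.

left sensor world pos  = (0, -1); dL² = 37
right sensor world pos = (-6, -1); dR² = 61
sL = 120/37 = 120/37
sR = 120/61 = 120/61
mL = -1/2·sL + 0·sR = -60/37
mR = 0·sL + 1/2·sR = 60/61

120/37 120/61 -60/37 60/61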